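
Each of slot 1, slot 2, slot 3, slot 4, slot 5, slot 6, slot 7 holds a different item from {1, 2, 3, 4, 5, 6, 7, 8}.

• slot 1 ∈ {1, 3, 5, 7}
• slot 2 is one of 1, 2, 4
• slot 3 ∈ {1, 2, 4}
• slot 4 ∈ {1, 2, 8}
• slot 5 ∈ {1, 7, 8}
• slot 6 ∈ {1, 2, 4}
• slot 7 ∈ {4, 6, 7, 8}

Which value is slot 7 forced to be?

6

slot 2, slot 3, slot 6 share exactly the 3 values {1, 2, 4}; by pigeonhole those values go to them, so strike 1, 2, 4 from slot 1, slot 4, slot 5, slot 7.
That leaves slot 4 = 8. Remove 8 from slot 5, slot 7.
slot 5's domain is down to {7}, so slot 5 = 7. Eliminate 7 elsewhere: slot 1, slot 7.
So slot 7 = 6.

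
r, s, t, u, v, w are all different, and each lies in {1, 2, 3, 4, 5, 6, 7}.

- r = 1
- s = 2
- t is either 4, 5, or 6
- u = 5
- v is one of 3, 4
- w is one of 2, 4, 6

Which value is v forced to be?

r's domain is down to {1}, so r = 1.
s must be 2 (only option left). So w can't be 2.
u must be 5 (only option left). Remove 5 from t.
Among the 3 still-open variables, 3 fits only v (and all 3 values in {3, 4, 6} must be used), so v = 3.

3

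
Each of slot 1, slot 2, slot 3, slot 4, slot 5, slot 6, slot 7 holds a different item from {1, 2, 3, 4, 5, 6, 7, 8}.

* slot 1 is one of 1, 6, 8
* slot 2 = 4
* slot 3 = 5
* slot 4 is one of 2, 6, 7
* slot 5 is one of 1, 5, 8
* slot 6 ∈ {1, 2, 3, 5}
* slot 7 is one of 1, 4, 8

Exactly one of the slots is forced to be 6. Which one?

slot 2 must be 4 (only option left). Remove 4 from slot 7.
slot 3 must be 5 (only option left). Eliminate 5 elsewhere: slot 5, slot 6.
The 2 variables slot 5 and slot 7 are confined to {1, 8}, which locks those values in; drop them from slot 1, slot 6.
So 6 goes to slot 1.

slot 1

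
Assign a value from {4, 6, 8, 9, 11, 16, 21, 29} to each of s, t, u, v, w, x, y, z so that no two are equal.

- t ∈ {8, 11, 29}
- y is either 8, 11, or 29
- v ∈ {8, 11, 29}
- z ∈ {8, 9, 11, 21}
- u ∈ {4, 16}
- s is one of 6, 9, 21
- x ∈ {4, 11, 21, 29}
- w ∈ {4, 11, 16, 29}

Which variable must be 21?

x

The 8 variables draw from only 8 values {4, 6, 8, 9, 11, 16, 21, 29}, so each is used; only s can be 6, hence s = 6.
The 7 still-open variables together cover exactly {4, 8, 9, 11, 16, 21, 29} — 7 values for 7 variables — and 9 appears only in z's list, so z = 9.
The 6 still-open variables draw from only 6 values {4, 8, 11, 16, 21, 29}, so each is used; only x can be 21, hence x = 21.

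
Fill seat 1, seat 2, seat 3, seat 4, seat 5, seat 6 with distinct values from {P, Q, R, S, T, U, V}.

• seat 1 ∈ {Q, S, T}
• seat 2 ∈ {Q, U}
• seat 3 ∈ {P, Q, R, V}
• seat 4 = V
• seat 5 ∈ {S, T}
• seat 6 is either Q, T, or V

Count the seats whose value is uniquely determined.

2

seat 4 must be V (only option left). Strike V from seat 3, seat 6.
seat 1, seat 5, seat 6 between them cover only {Q, S, T} — a naked triple. Remove those values from seat 2, seat 3.
That leaves seat 2 = U.
Determined: seat 2=U, seat 4=V. The other seats each still have more than one consistent value. That makes 2.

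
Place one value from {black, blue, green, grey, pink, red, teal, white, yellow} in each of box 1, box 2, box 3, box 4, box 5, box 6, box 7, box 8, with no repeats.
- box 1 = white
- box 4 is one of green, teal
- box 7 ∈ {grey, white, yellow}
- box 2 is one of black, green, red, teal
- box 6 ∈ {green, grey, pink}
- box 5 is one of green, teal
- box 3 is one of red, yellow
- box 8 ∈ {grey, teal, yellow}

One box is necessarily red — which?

box 1 must be white (only option left). Strike white from box 7.
The 7 still-open variables together cover exactly {black, green, grey, pink, red, teal, yellow} — 7 values for 7 variables — and black appears only in box 2's list, so box 2 = black.
Among the 6 still-open variables, pink fits only box 6 (and all 6 values in {green, grey, pink, red, teal, yellow} must be used), so box 6 = pink.
The 5 still-open variables together cover exactly {green, grey, red, teal, yellow} — 5 values for 5 variables — and red appears only in box 3's list, so box 3 = red.

box 3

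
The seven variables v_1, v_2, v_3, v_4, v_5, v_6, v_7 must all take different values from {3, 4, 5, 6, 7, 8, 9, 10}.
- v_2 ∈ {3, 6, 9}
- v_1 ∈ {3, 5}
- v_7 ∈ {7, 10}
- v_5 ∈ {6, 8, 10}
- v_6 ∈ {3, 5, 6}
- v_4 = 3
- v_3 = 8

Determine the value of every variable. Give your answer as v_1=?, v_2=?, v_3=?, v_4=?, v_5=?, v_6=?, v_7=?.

v_3 must be 8 (only option left). Strike 8 from v_5.
v_4's domain is down to {3}, so v_4 = 3. Eliminate 3 elsewhere: v_1, v_2, v_6.
v_1's domain is down to {5}, so v_1 = 5. So v_6 can't be 5.
That leaves v_6 = 6. Strike 6 from v_2, v_5.
v_2 must be 9 (only option left).
v_5 has just one choice, so v_5 = 10. Strike 10 from v_7.
v_7 has just one choice, so v_7 = 7.

v_1=5, v_2=9, v_3=8, v_4=3, v_5=10, v_6=6, v_7=7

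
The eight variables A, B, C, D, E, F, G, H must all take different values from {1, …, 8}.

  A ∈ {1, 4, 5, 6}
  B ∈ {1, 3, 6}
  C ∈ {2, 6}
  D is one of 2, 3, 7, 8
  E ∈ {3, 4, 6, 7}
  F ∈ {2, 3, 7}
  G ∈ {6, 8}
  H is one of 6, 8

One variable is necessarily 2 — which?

C

Among the 8 variables, 5 fits only A (and all 8 values in {1, 2, 3, 4, 5, 6, 7, 8} must be used), so A = 5.
The 7 still-open variables draw from only 7 values {1, 2, 3, 4, 6, 7, 8}, so each is used; only B can be 1, hence B = 1.
The 6 still-open variables together cover exactly {2, 3, 4, 6, 7, 8} — 6 values for 6 variables — and 4 appears only in E's list, so E = 4.
G and H share exactly the 2 values {6, 8}; by pigeonhole those values go to them, so strike 6, 8 from C, D.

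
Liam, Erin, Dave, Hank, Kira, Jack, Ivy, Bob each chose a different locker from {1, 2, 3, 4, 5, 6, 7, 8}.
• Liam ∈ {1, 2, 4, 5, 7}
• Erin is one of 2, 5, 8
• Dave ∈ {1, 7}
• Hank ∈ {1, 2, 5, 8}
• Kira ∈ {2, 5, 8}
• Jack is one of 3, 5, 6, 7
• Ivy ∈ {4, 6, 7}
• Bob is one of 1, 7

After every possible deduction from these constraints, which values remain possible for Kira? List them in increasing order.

Among the 8 variables, 3 fits only Jack (and all 8 values in {1, 2, 3, 4, 5, 6, 7, 8} must be used), so Jack = 3.
Among the 7 still-open variables, 6 fits only Ivy (and all 7 values in {1, 2, 4, 5, 6, 7, 8} must be used), so Ivy = 6.
The 6 still-open variables together cover exactly {1, 2, 4, 5, 7, 8} — 6 values for 6 variables — and 4 appears only in Liam's list, so Liam = 4.
Dave and Bob between them cover only {1, 7} — a naked pair. Remove those values from Hank.
No further eliminations apply; Kira can still be any of 2, 5, 8.

2, 5, 8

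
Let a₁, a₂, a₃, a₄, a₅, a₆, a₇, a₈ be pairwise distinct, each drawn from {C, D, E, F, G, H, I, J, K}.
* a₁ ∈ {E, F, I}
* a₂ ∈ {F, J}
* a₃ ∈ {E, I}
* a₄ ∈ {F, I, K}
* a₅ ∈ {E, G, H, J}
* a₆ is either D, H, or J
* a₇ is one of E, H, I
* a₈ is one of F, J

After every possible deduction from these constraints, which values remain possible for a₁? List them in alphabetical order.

E, I

The 8 variables together cover exactly {D, E, F, G, H, I, J, K} — 8 values for 8 variables — and D appears only in a₆'s list, so a₆ = D.
The 7 still-open variables together cover exactly {E, F, G, H, I, J, K} — 7 values for 7 variables — and G appears only in a₅'s list, so a₅ = G.
The 6 still-open variables together cover exactly {E, F, H, I, J, K} — 6 values for 6 variables — and H appears only in a₇'s list, so a₇ = H.
The 5 still-open variables together cover exactly {E, F, I, J, K} — 5 values for 5 variables — and K appears only in a₄'s list, so a₄ = K.
a₂ and a₈ share exactly the 2 values {F, J}; by pigeonhole those values go to them, so strike F, J from a₁.
No further eliminations apply; a₁ can still be any of E, I.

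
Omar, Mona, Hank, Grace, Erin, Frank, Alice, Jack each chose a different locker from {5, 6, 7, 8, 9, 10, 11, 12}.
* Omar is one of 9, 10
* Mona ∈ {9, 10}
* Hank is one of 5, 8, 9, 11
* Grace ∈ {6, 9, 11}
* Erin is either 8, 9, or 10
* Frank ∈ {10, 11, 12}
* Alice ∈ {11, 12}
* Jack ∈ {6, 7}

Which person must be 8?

Erin

Among the 8 variables, 5 fits only Hank (and all 8 values in {5, 6, 7, 8, 9, 10, 11, 12} must be used), so Hank = 5.
The 7 still-open variables together cover exactly {6, 7, 8, 9, 10, 11, 12} — 7 values for 7 variables — and 7 appears only in Jack's list, so Jack = 7.
Among the 6 still-open variables, 6 fits only Grace (and all 6 values in {6, 8, 9, 10, 11, 12} must be used), so Grace = 6.
Among the 5 still-open variables, 8 fits only Erin (and all 5 values in {8, 9, 10, 11, 12} must be used), so Erin = 8.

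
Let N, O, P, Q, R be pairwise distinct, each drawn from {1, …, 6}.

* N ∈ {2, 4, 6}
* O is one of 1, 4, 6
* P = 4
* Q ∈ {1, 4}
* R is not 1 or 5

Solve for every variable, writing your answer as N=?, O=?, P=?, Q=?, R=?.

P must be 4 (only option left). Eliminate 4 elsewhere: N, O, Q, R.
Q's domain is down to {1}, so Q = 1. Remove 1 from O.
O has just one choice, so O = 6. Remove 6 from N, R.
N has just one choice, so N = 2. So R can't be 2.
R's domain is down to {3}, so R = 3.

N=2, O=6, P=4, Q=1, R=3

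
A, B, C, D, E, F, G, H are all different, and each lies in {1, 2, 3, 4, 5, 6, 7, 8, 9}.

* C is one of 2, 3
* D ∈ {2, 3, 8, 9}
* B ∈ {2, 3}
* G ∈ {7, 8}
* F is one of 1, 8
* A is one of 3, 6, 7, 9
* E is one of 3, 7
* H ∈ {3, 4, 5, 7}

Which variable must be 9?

D

B and C between them cover only {2, 3} — a naked pair. Remove those values from A, D, E, H.
That leaves E = 7. So A, G, H can't be 7.
That leaves G = 8. So D, F can't be 8.
So 9 goes to D.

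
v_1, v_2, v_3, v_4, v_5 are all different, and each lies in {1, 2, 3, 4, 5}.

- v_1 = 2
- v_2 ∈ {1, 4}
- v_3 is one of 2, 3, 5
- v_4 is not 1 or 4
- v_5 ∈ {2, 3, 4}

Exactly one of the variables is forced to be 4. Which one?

v_5

v_1 has just one choice, so v_1 = 2. Eliminate 2 elsewhere: v_3, v_4, v_5.
The 4 still-open variables draw from only 4 values {1, 3, 4, 5}, so each is used; only v_2 can be 1, hence v_2 = 1.
Among the 3 still-open variables, 4 fits only v_5 (and all 3 values in {3, 4, 5} must be used), so v_5 = 4.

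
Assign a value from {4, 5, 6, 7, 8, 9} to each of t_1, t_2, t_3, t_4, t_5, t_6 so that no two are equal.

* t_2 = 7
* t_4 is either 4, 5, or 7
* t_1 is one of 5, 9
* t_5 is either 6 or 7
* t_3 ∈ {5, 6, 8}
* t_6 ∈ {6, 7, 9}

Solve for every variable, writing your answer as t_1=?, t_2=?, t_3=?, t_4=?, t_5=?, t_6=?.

t_2's domain is down to {7}, so t_2 = 7. Strike 7 from t_4, t_5, t_6.
t_5's domain is down to {6}, so t_5 = 6. So t_3, t_6 can't be 6.
t_6 has just one choice, so t_6 = 9. Remove 9 from t_1.
That leaves t_1 = 5. Remove 5 from t_3, t_4.
t_3 has just one choice, so t_3 = 8.
t_4's domain is down to {4}, so t_4 = 4.

t_1=5, t_2=7, t_3=8, t_4=4, t_5=6, t_6=9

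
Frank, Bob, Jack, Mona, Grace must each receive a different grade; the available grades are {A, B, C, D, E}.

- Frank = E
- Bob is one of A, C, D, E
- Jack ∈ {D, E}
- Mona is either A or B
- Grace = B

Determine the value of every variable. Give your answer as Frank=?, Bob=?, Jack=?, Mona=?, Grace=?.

Frank=E, Bob=C, Jack=D, Mona=A, Grace=B

Frank's domain is down to {E}, so Frank = E. Eliminate E elsewhere: Bob, Jack.
Jack must be D (only option left). Strike D from Bob.
Grace has just one choice, so Grace = B. So Mona can't be B.
That leaves Mona = A. Strike A from Bob.
That leaves Bob = C.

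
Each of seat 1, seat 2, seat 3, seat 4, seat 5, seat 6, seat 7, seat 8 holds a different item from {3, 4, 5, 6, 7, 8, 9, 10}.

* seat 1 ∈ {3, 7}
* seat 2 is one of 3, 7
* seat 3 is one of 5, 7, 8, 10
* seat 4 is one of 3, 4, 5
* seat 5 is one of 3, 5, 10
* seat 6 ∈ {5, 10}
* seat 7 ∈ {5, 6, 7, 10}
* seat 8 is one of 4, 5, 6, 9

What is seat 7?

The 8 variables together cover exactly {3, 4, 5, 6, 7, 8, 9, 10} — 8 values for 8 variables — and 8 appears only in seat 3's list, so seat 3 = 8.
Among the 7 still-open variables, 9 fits only seat 8 (and all 7 values in {3, 4, 5, 6, 7, 9, 10} must be used), so seat 8 = 9.
The 6 still-open variables draw from only 6 values {3, 4, 5, 6, 7, 10}, so each is used; only seat 4 can be 4, hence seat 4 = 4.
The 5 still-open variables together cover exactly {3, 5, 6, 7, 10} — 5 values for 5 variables — and 6 appears only in seat 7's list, so seat 7 = 6.

6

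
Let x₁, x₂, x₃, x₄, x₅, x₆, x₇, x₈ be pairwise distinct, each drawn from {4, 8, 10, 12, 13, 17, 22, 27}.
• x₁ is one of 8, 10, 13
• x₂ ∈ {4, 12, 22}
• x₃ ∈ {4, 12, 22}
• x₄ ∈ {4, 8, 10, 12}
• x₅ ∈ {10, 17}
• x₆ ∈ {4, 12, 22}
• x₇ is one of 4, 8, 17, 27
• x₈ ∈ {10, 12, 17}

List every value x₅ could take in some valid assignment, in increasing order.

The 8 variables draw from only 8 values {4, 8, 10, 12, 13, 17, 22, 27}, so each is used; only x₁ can be 13, hence x₁ = 13.
The 7 still-open variables together cover exactly {4, 8, 10, 12, 17, 22, 27} — 7 values for 7 variables — and 27 appears only in x₇'s list, so x₇ = 27.
The 6 still-open variables draw from only 6 values {4, 8, 10, 12, 17, 22}, so each is used; only x₄ can be 8, hence x₄ = 8.
x₂, x₃, x₆ between them cover only {4, 12, 22} — a naked triple. Remove those values from x₈.
No further eliminations apply; x₅ can still be any of 10, 17.

10, 17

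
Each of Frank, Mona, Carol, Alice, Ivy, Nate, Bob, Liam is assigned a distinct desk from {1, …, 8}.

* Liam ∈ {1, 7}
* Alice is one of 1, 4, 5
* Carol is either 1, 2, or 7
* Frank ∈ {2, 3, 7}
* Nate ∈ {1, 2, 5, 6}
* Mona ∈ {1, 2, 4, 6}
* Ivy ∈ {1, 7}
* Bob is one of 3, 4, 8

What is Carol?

The 8 variables draw from only 8 values {1, 2, 3, 4, 5, 6, 7, 8}, so each is used; only Bob can be 8, hence Bob = 8.
The 7 still-open variables draw from only 7 values {1, 2, 3, 4, 5, 6, 7}, so each is used; only Frank can be 3, hence Frank = 3.
Ivy and Liam between them cover only {1, 7} — a naked pair. Remove those values from Mona, Carol, Alice, Nate.
So Carol = 2.

2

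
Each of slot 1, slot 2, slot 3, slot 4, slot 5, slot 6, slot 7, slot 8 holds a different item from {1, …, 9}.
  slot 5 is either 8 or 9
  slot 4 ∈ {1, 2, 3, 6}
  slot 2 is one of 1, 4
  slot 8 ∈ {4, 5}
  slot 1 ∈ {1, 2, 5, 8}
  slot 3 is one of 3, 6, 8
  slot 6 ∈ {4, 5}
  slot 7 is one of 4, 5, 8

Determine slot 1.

2

The 8 variables together cover exactly {1, 2, 3, 4, 5, 6, 8, 9} — 8 values for 8 variables — and 9 appears only in slot 5's list, so slot 5 = 9.
The 2 variables slot 6 and slot 8 are confined to {4, 5}, which locks those values in; drop them from slot 1, slot 2, slot 7.
That leaves slot 2 = 1. Strike 1 from slot 1, slot 4.
slot 7 must be 8 (only option left). So slot 1, slot 3 can't be 8.
So slot 1 = 2.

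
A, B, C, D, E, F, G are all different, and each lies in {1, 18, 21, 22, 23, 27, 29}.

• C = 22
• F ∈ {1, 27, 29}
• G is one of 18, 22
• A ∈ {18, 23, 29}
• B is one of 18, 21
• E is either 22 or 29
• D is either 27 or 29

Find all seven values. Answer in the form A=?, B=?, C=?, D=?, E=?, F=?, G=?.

C must be 22 (only option left). So E, G can't be 22.
That leaves E = 29. Eliminate 29 elsewhere: A, D, F.
G must be 18 (only option left). So A, B can't be 18.
A has just one choice, so A = 23.
B has just one choice, so B = 21.
D's domain is down to {27}, so D = 27. Eliminate 27 elsewhere: F.
F has just one choice, so F = 1.

A=23, B=21, C=22, D=27, E=29, F=1, G=18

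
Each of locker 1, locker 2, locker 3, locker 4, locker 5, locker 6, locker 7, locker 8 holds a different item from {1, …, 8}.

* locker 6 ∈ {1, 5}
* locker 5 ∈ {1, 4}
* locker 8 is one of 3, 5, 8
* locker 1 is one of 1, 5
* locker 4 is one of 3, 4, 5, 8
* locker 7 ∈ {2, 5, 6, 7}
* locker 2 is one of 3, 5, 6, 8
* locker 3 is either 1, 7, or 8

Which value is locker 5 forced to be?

The 8 variables draw from only 8 values {1, 2, 3, 4, 5, 6, 7, 8}, so each is used; only locker 7 can be 2, hence locker 7 = 2.
Among the 7 still-open variables, 6 fits only locker 2 (and all 7 values in {1, 3, 4, 5, 6, 7, 8} must be used), so locker 2 = 6.
Among the 6 still-open variables, 7 fits only locker 3 (and all 6 values in {1, 3, 4, 5, 7, 8} must be used), so locker 3 = 7.
locker 1 and locker 6 between them cover only {1, 5} — a naked pair. Remove those values from locker 4, locker 5, locker 8.
So locker 5 = 4.

4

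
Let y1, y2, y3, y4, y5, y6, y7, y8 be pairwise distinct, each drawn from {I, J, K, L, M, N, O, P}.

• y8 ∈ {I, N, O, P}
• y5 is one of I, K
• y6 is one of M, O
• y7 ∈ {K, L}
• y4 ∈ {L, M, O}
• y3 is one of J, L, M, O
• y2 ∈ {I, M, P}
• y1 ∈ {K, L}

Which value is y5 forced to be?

I

Among the 8 variables, J fits only y3 (and all 8 values in {I, J, K, L, M, N, O, P} must be used), so y3 = J.
Among the 7 still-open variables, N fits only y8 (and all 7 values in {I, K, L, M, N, O, P} must be used), so y8 = N.
The 6 still-open variables together cover exactly {I, K, L, M, O, P} — 6 values for 6 variables — and P appears only in y2's list, so y2 = P.
Among the 5 still-open variables, I fits only y5 (and all 5 values in {I, K, L, M, O} must be used), so y5 = I.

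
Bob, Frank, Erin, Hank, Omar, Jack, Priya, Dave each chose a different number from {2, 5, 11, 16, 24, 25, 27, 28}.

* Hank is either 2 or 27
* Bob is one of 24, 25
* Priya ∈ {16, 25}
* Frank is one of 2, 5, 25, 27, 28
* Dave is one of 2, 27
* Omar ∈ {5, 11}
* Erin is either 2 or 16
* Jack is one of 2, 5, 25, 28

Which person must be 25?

Priya

The 8 variables draw from only 8 values {2, 5, 11, 16, 24, 25, 27, 28}, so each is used; only Omar can be 11, hence Omar = 11.
The 7 still-open variables together cover exactly {2, 5, 16, 24, 25, 27, 28} — 7 values for 7 variables — and 24 appears only in Bob's list, so Bob = 24.
Hank and Dave between them cover only {2, 27} — a naked pair. Remove those values from Frank, Erin, Jack.
Erin's domain is down to {16}, so Erin = 16. Eliminate 16 elsewhere: Priya.
So 25 goes to Priya.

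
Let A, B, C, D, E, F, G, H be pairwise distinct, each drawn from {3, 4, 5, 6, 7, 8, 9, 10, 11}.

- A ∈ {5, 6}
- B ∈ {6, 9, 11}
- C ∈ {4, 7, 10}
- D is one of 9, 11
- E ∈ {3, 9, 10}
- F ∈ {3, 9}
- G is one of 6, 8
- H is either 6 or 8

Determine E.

The 2 variables G and H are confined to {6, 8}, which locks those values in; drop them from A, B.
A's domain is down to {5}, so A = 5.
The 2 variables B and D are confined to {9, 11}, which locks those values in; drop them from E, F.
F has just one choice, so F = 3. So E can't be 3.
So E = 10.

10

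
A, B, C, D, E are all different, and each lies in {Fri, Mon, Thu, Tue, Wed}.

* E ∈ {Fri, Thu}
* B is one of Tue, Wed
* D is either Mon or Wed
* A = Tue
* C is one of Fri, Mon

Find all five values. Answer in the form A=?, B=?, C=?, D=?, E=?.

A=Tue, B=Wed, C=Fri, D=Mon, E=Thu

A's domain is down to {Tue}, so A = Tue. So B can't be Tue.
B has just one choice, so B = Wed. Eliminate Wed elsewhere: D.
D has just one choice, so D = Mon. Remove Mon from C.
C has just one choice, so C = Fri. Remove Fri from E.
E must be Thu (only option left).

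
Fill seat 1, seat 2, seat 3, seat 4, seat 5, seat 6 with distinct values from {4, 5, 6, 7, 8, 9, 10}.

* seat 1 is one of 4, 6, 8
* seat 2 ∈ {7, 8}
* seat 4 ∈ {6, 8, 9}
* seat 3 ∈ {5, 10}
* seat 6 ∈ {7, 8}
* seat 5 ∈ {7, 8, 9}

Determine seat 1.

seat 2 and seat 6 share exactly the 2 values {7, 8}; by pigeonhole those values go to them, so strike 7, 8 from seat 1, seat 4, seat 5.
seat 5's domain is down to {9}, so seat 5 = 9. So seat 4 can't be 9.
seat 4 has just one choice, so seat 4 = 6. Strike 6 from seat 1.
So seat 1 = 4.

4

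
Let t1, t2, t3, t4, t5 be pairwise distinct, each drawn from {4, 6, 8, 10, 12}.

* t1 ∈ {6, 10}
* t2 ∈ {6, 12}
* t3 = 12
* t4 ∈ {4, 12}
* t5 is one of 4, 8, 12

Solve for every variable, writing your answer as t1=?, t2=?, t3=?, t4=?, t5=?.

t1=10, t2=6, t3=12, t4=4, t5=8

t3 must be 12 (only option left). Remove 12 from t2, t4, t5.
t4's domain is down to {4}, so t4 = 4. Strike 4 from t5.
t5 has just one choice, so t5 = 8.
t2's domain is down to {6}, so t2 = 6. So t1 can't be 6.
t1's domain is down to {10}, so t1 = 10.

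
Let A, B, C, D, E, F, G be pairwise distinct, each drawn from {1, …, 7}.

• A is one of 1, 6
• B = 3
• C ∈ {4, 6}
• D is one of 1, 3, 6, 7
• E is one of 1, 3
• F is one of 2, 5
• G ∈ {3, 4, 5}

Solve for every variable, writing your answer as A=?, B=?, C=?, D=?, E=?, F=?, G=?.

B has just one choice, so B = 3. So D, E, G can't be 3.
E must be 1 (only option left). Eliminate 1 elsewhere: A, D.
A must be 6 (only option left). Remove 6 from C, D.
C must be 4 (only option left). Eliminate 4 elsewhere: G.
D has just one choice, so D = 7.
G must be 5 (only option left). So F can't be 5.
F has just one choice, so F = 2.

A=6, B=3, C=4, D=7, E=1, F=2, G=5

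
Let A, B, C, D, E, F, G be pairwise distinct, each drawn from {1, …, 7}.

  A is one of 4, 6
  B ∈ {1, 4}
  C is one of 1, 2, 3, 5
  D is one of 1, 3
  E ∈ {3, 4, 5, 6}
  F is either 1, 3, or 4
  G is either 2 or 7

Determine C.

2

Among the 7 variables, 7 fits only G (and all 7 values in {1, 2, 3, 4, 5, 6, 7} must be used), so G = 7.
Among the 6 still-open variables, 2 fits only C (and all 6 values in {1, 2, 3, 4, 5, 6} must be used), so C = 2.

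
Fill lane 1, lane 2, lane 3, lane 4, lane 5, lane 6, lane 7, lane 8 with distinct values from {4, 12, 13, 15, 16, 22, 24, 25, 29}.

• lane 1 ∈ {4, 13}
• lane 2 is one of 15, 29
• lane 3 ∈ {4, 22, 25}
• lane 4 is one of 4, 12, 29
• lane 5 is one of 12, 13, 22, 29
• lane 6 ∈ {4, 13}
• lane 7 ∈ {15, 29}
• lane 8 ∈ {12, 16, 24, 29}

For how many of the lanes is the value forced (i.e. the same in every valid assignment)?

3

lane 1 and lane 6 between them cover only {4, 13} — a naked pair. Remove those values from lane 3, lane 4, lane 5.
lane 2 and lane 7 share exactly the 2 values {15, 29}; by pigeonhole those values go to them, so strike 15, 29 from lane 4, lane 5, lane 8.
lane 4's domain is down to {12}, so lane 4 = 12. Strike 12 from lane 5, lane 8.
lane 5 must be 22 (only option left). So lane 3 can't be 22.
lane 3 must be 25 (only option left).
Determined: lane 3=25, lane 4=12, lane 5=22. The other lanes each still have more than one consistent value. That makes 3.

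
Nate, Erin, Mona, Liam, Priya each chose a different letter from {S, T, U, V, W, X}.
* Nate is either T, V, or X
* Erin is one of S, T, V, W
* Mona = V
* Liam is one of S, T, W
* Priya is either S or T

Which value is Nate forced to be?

X

Mona has just one choice, so Mona = V. Eliminate V elsewhere: Nate, Erin.
Among the 4 still-open variables, X fits only Nate (and all 4 values in {S, T, W, X} must be used), so Nate = X.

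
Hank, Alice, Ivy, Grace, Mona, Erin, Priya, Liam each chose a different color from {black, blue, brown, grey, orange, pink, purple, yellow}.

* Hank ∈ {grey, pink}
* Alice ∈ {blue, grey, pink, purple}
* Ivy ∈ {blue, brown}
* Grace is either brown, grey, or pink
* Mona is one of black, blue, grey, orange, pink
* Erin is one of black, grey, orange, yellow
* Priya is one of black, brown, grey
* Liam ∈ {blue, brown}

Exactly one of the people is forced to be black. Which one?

Priya

The 8 variables draw from only 8 values {black, blue, brown, grey, orange, pink, purple, yellow}, so each is used; only Alice can be purple, hence Alice = purple.
Among the 7 still-open variables, yellow fits only Erin (and all 7 values in {black, blue, brown, grey, orange, pink, yellow} must be used), so Erin = yellow.
The 6 still-open variables draw from only 6 values {black, blue, brown, grey, orange, pink}, so each is used; only Mona can be orange, hence Mona = orange.
The 5 still-open variables together cover exactly {black, blue, brown, grey, pink} — 5 values for 5 variables — and black appears only in Priya's list, so Priya = black.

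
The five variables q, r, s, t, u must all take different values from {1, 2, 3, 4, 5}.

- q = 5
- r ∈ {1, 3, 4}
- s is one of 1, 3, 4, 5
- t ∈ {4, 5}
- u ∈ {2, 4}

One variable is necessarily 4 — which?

t

q has just one choice, so q = 5. Remove 5 from s, t.
So 4 goes to t.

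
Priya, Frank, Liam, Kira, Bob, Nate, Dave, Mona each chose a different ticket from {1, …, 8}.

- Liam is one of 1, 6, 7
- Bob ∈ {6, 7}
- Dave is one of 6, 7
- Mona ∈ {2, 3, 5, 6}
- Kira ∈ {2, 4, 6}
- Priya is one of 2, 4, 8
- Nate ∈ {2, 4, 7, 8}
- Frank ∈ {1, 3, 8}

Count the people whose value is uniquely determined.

3

The 8 variables draw from only 8 values {1, 2, 3, 4, 5, 6, 7, 8}, so each is used; only Mona can be 5, hence Mona = 5.
Among the 7 still-open variables, 3 fits only Frank (and all 7 values in {1, 2, 3, 4, 6, 7, 8} must be used), so Frank = 3.
Among the 6 still-open variables, 1 fits only Liam (and all 6 values in {1, 2, 4, 6, 7, 8} must be used), so Liam = 1.
The 2 variables Bob and Dave are confined to {6, 7}, which locks those values in; drop them from Kira, Nate.
Determined: Frank=3, Liam=1, Mona=5. The other people each still have more than one consistent value. That makes 3.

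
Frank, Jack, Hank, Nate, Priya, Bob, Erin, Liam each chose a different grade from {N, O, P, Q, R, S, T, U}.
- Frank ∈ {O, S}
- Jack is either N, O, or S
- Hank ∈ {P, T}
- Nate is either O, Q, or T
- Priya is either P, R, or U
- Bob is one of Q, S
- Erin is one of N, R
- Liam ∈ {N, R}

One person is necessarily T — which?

The 8 variables together cover exactly {N, O, P, Q, R, S, T, U} — 8 values for 8 variables — and U appears only in Priya's list, so Priya = U.
Among the 7 still-open variables, P fits only Hank (and all 7 values in {N, O, P, Q, R, S, T} must be used), so Hank = P.
The 6 still-open variables draw from only 6 values {N, O, Q, R, S, T}, so each is used; only Nate can be T, hence Nate = T.

Nate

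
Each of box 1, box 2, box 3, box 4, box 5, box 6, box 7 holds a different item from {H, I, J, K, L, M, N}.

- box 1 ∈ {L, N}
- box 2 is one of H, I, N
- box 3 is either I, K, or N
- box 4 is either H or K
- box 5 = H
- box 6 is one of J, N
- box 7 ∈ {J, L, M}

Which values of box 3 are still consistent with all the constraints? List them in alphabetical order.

I, N

box 5 must be H (only option left). So box 2, box 4 can't be H.
box 4 must be K (only option left). Eliminate K elsewhere: box 3.
Among the 5 still-open variables, M fits only box 7 (and all 5 values in {I, J, L, M, N} must be used), so box 7 = M.
The 4 still-open variables draw from only 4 values {I, J, L, N}, so each is used; only box 6 can be J, hence box 6 = J.
The 3 still-open variables draw from only 3 values {I, L, N}, so each is used; only box 1 can be L, hence box 1 = L.
No further eliminations apply; box 3 can still be any of I, N.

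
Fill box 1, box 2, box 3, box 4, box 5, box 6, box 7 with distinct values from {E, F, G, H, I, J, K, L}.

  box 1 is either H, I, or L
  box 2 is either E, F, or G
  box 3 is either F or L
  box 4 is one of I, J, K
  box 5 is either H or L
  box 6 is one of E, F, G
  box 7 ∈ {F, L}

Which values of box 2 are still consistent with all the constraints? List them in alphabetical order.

box 3 and box 7 between them cover only {F, L} — a naked pair. Remove those values from box 1, box 2, box 5, box 6.
box 5's domain is down to {H}, so box 5 = H. Eliminate H elsewhere: box 1.
box 1 must be I (only option left). So box 4 can't be I.
No further eliminations apply; box 2 can still be any of E, G.

E, G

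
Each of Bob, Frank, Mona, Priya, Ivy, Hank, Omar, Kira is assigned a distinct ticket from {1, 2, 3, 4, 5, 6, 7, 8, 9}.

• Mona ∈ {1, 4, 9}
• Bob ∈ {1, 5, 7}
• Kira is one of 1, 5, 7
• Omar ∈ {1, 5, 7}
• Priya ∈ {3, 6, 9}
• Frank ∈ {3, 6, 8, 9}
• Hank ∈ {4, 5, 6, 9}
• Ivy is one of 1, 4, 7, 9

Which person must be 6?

Among the 8 variables, 8 fits only Frank (and all 8 values in {1, 3, 4, 5, 6, 7, 8, 9} must be used), so Frank = 8.
The 7 still-open variables together cover exactly {1, 3, 4, 5, 6, 7, 9} — 7 values for 7 variables — and 3 appears only in Priya's list, so Priya = 3.
The 6 still-open variables together cover exactly {1, 4, 5, 6, 7, 9} — 6 values for 6 variables — and 6 appears only in Hank's list, so Hank = 6.

Hank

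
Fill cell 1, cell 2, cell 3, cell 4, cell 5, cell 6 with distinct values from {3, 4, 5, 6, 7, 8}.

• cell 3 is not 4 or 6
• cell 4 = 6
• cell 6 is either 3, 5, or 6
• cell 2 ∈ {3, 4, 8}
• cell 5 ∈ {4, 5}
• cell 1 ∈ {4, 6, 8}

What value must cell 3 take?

cell 4 must be 6 (only option left). Eliminate 6 elsewhere: cell 1, cell 6.
Among the 5 still-open variables, 7 fits only cell 3 (and all 5 values in {3, 4, 5, 7, 8} must be used), so cell 3 = 7.

7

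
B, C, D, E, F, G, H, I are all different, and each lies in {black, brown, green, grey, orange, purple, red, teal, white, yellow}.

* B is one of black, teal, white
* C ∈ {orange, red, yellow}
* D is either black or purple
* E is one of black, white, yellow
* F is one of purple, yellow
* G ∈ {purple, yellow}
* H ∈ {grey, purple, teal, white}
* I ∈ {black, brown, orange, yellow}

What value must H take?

F and G share exactly the 2 values {purple, yellow}; by pigeonhole those values go to them, so strike purple, yellow from C, D, E, H, I.
That leaves D = black. Remove black from B, E, I.
E must be white (only option left). Strike white from B, H.
That leaves B = teal. Remove teal from H.
So H = grey.

grey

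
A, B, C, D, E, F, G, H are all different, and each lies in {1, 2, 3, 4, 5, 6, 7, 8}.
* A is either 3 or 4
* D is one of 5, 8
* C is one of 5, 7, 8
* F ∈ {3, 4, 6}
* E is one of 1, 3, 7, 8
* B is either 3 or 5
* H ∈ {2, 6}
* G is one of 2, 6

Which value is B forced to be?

The 8 variables draw from only 8 values {1, 2, 3, 4, 5, 6, 7, 8}, so each is used; only E can be 1, hence E = 1.
The 7 still-open variables together cover exactly {2, 3, 4, 5, 6, 7, 8} — 7 values for 7 variables — and 7 appears only in C's list, so C = 7.
The 6 still-open variables together cover exactly {2, 3, 4, 5, 6, 8} — 6 values for 6 variables — and 8 appears only in D's list, so D = 8.
The 5 still-open variables draw from only 5 values {2, 3, 4, 5, 6}, so each is used; only B can be 5, hence B = 5.

5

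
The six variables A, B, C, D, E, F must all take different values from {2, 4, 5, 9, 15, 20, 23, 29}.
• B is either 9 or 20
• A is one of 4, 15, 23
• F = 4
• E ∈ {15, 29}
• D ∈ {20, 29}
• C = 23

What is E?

C must be 23 (only option left). Strike 23 from A.
F has just one choice, so F = 4. Eliminate 4 elsewhere: A.
A has just one choice, so A = 15. Remove 15 from E.
So E = 29.

29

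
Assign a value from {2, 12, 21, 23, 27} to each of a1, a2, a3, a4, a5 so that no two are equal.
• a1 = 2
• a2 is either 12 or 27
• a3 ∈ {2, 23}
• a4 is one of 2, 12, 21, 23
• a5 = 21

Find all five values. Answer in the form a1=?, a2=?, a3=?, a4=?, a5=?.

a1 has just one choice, so a1 = 2. Strike 2 from a3, a4.
a3's domain is down to {23}, so a3 = 23. Strike 23 from a4.
a5's domain is down to {21}, so a5 = 21. Eliminate 21 elsewhere: a4.
a4's domain is down to {12}, so a4 = 12. Strike 12 from a2.
a2's domain is down to {27}, so a2 = 27.

a1=2, a2=27, a3=23, a4=12, a5=21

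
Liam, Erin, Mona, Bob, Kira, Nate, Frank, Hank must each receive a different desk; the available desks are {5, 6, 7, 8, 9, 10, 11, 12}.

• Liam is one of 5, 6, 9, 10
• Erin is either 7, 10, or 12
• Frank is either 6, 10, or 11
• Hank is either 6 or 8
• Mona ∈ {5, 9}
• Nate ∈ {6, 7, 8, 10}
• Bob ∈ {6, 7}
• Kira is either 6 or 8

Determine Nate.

10

The 8 variables draw from only 8 values {5, 6, 7, 8, 9, 10, 11, 12}, so each is used; only Frank can be 11, hence Frank = 11.
The 7 still-open variables draw from only 7 values {5, 6, 7, 8, 9, 10, 12}, so each is used; only Erin can be 12, hence Erin = 12.
Kira and Hank between them cover only {6, 8} — a naked pair. Remove those values from Liam, Bob, Nate.
Bob's domain is down to {7}, so Bob = 7. So Nate can't be 7.
So Nate = 10.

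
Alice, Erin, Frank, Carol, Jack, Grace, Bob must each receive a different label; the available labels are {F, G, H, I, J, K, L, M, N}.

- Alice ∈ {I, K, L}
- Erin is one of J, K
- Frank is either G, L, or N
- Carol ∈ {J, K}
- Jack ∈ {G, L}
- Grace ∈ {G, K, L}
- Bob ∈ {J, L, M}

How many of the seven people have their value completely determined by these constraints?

The 7 variables draw from only 7 values {G, I, J, K, L, M, N}, so each is used; only Alice can be I, hence Alice = I.
The 6 still-open variables draw from only 6 values {G, J, K, L, M, N}, so each is used; only Bob can be M, hence Bob = M.
The 5 still-open variables draw from only 5 values {G, J, K, L, N}, so each is used; only Frank can be N, hence Frank = N.
Erin and Carol share exactly the 2 values {J, K}; by pigeonhole those values go to them, so strike J, K from Grace.
Determined: Alice=I, Frank=N, Bob=M. The other people each still have more than one consistent value. That makes 3.

3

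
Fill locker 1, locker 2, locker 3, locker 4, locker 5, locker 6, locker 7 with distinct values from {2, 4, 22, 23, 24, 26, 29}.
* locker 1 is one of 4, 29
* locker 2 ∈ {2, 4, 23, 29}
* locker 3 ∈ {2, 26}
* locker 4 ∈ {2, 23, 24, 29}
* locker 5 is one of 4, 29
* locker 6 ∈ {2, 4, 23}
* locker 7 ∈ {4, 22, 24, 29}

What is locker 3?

Among the 7 variables, 22 fits only locker 7 (and all 7 values in {2, 4, 22, 23, 24, 26, 29} must be used), so locker 7 = 22.
The 6 still-open variables together cover exactly {2, 4, 23, 24, 26, 29} — 6 values for 6 variables — and 24 appears only in locker 4's list, so locker 4 = 24.
The 5 still-open variables draw from only 5 values {2, 4, 23, 26, 29}, so each is used; only locker 3 can be 26, hence locker 3 = 26.

26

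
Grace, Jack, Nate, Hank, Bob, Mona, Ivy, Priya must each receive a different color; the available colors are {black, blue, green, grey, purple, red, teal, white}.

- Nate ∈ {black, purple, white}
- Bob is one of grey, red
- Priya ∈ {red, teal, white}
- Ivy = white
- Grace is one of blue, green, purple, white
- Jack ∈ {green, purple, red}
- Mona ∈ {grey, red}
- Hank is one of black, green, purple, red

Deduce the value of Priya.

teal

Ivy has just one choice, so Ivy = white. So Grace, Nate, Priya can't be white.
Among the 7 still-open variables, blue fits only Grace (and all 7 values in {black, blue, green, grey, purple, red, teal} must be used), so Grace = blue.
The 6 still-open variables draw from only 6 values {black, green, grey, purple, red, teal}, so each is used; only Priya can be teal, hence Priya = teal.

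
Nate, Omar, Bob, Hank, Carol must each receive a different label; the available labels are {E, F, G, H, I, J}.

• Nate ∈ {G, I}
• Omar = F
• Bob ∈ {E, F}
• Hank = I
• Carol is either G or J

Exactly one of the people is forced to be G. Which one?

Omar's domain is down to {F}, so Omar = F. Strike F from Bob.
Bob has just one choice, so Bob = E.
Hank's domain is down to {I}, so Hank = I. Remove I from Nate.
So G goes to Nate.

Nate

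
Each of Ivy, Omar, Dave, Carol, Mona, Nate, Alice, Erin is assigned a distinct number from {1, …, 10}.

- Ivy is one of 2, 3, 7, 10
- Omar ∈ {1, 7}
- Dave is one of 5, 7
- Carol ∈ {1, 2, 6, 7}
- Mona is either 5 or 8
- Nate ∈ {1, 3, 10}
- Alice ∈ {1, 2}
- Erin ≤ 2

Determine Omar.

Among the 8 variables, 6 fits only Carol (and all 8 values in {1, 2, 3, 5, 6, 7, 8, 10} must be used), so Carol = 6.
The 7 still-open variables together cover exactly {1, 2, 3, 5, 7, 8, 10} — 7 values for 7 variables — and 8 appears only in Mona's list, so Mona = 8.
The 6 still-open variables draw from only 6 values {1, 2, 3, 5, 7, 10}, so each is used; only Dave can be 5, hence Dave = 5.
Alice and Erin between them cover only {1, 2} — a naked pair. Remove those values from Ivy, Omar, Nate.
So Omar = 7.

7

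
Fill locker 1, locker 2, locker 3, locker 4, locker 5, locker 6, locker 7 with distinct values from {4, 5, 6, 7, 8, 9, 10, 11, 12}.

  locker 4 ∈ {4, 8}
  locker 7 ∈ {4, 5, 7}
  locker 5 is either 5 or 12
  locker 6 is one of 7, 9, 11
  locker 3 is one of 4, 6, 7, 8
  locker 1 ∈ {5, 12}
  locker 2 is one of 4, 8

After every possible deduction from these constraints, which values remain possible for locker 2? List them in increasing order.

4, 8

locker 1 and locker 5 share exactly the 2 values {5, 12}; by pigeonhole those values go to them, so strike 5, 12 from locker 7.
The 2 variables locker 2 and locker 4 are confined to {4, 8}, which locks those values in; drop them from locker 3, locker 7.
locker 7 has just one choice, so locker 7 = 7. Strike 7 from locker 3, locker 6.
locker 3's domain is down to {6}, so locker 3 = 6.
No further eliminations apply; locker 2 can still be any of 4, 8.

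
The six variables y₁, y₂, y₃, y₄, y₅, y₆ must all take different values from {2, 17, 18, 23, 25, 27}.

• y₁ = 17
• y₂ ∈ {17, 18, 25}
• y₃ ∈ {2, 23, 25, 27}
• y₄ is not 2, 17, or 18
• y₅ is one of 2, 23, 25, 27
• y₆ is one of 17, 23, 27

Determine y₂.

18

y₁ has just one choice, so y₁ = 17. Strike 17 from y₂, y₆.
The 5 still-open variables together cover exactly {2, 18, 23, 25, 27} — 5 values for 5 variables — and 18 appears only in y₂'s list, so y₂ = 18.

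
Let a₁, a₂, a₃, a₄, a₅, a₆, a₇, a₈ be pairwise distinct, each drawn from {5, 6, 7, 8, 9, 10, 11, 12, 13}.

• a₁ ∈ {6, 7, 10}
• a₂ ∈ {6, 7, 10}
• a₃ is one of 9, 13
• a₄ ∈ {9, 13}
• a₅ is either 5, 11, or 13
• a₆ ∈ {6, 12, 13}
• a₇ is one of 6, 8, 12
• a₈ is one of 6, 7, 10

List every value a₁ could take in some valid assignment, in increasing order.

6, 7, 10

a₃ and a₄ share exactly the 2 values {9, 13}; by pigeonhole those values go to them, so strike 9, 13 from a₅, a₆.
a₁, a₂, a₈ between them cover only {6, 7, 10} — a naked triple. Remove those values from a₆, a₇.
a₆ has just one choice, so a₆ = 12. Eliminate 12 elsewhere: a₇.
a₇ must be 8 (only option left).
No further eliminations apply; a₁ can still be any of 6, 7, 10.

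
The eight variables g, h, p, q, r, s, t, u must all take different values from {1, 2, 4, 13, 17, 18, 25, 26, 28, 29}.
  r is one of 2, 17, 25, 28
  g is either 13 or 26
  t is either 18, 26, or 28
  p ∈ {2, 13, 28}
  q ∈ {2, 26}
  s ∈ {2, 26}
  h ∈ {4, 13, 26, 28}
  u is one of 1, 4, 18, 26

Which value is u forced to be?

1

The 2 variables q and s are confined to {2, 26}, which locks those values in; drop them from g, h, p, r, t, u.
g's domain is down to {13}, so g = 13. Remove 13 from h, p.
p's domain is down to {28}, so p = 28. So h, r, t can't be 28.
t must be 18 (only option left). Eliminate 18 elsewhere: u.
h's domain is down to {4}, so h = 4. Remove 4 from u.
So u = 1.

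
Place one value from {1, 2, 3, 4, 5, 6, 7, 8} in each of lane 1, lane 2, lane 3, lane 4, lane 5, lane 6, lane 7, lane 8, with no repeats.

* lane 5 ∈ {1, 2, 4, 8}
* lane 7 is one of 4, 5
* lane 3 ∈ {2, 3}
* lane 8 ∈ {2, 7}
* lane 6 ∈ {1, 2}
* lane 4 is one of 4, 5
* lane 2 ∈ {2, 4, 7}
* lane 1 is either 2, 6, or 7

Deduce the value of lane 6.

The 8 variables together cover exactly {1, 2, 3, 4, 5, 6, 7, 8} — 8 values for 8 variables — and 3 appears only in lane 3's list, so lane 3 = 3.
Among the 7 still-open variables, 6 fits only lane 1 (and all 7 values in {1, 2, 4, 5, 6, 7, 8} must be used), so lane 1 = 6.
Among the 6 still-open variables, 8 fits only lane 5 (and all 6 values in {1, 2, 4, 5, 7, 8} must be used), so lane 5 = 8.
Among the 5 still-open variables, 1 fits only lane 6 (and all 5 values in {1, 2, 4, 5, 7} must be used), so lane 6 = 1.

1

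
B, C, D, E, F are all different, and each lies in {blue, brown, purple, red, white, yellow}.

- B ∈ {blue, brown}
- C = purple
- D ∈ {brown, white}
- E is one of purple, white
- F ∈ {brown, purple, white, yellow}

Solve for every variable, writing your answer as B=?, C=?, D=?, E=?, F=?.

B=blue, C=purple, D=brown, E=white, F=yellow

C's domain is down to {purple}, so C = purple. Remove purple from E, F.
That leaves E = white. Strike white from D, F.
D has just one choice, so D = brown. So B, F can't be brown.
F has just one choice, so F = yellow.
B has just one choice, so B = blue.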